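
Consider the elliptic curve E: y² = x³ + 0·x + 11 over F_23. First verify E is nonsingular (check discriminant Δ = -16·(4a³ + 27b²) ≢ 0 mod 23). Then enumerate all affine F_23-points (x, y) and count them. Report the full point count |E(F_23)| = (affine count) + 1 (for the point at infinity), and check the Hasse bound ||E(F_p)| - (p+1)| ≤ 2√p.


Affine points = {(1, 9), (1, 14), (4, 11), (4, 12), (7, 3), (7, 20), (9, 2), (9, 21), (11, 10), (11, 13), (13, 0), (14, 8), (14, 15), (16, 6), (16, 17), (17, 5), (17, 18), (18, 1), (18, 22), (19, 4), (19, 19), (21, 7), (21, 16)}; affine count = 23; |E(F_23)| = 24.

Discriminant check: Δ ∝ 4a³ + 27b² = 4·0³ + 27·11² = 4·0 + 27·121 ≡ 1 (mod 23). Nonzero ⇒ E is nonsingular.
For each x ∈ F_23, compute rhs = x³ + 0·x + 11 mod 23, then count y ∈ F_23 with y² ≡ rhs.
  x = 0: rhs = 11, matching y values: none (0 points).
  x = 1: rhs = 12, matching y values: 9, 14 (2 points).
  x = 2: rhs = 19, matching y values: none (0 points).
  x = 3: rhs = 15, matching y values: none (0 points).
  x = 4: rhs = 6, matching y values: 11, 12 (2 points).
  x = 5: rhs = 21, matching y values: none (0 points).
  x = 6: rhs = 20, matching y values: none (0 points).
  x = 7: rhs = 9, matching y values: 3, 20 (2 points).
  x = 8: rhs = 17, matching y values: none (0 points).
  x = 9: rhs = 4, matching y values: 2, 21 (2 points).
  x = 10: rhs = 22, matching y values: none (0 points).
  x = 11: rhs = 8, matching y values: 10, 13 (2 points).
  x = 12: rhs = 14, matching y values: none (0 points).
  x = 13: rhs = 0, matching y values: 0 (1 points).
  x = 14: rhs = 18, matching y values: 8, 15 (2 points).
  x = 15: rhs = 5, matching y values: none (0 points).
  x = 16: rhs = 13, matching y values: 6, 17 (2 points).
  x = 17: rhs = 2, matching y values: 5, 18 (2 points).
  x = 18: rhs = 1, matching y values: 1, 22 (2 points).
  x = 19: rhs = 16, matching y values: 4, 19 (2 points).
  x = 20: rhs = 7, matching y values: none (0 points).
  x = 21: rhs = 3, matching y values: 7, 16 (2 points).
  x = 22: rhs = 10, matching y values: none (0 points).
Total affine count: 23.
Full point count |E(F_23)| = 23 + 1 = 24.
Hasse bound: |24 − (23+1)| = |0| = 0 ≤ 2√23 ≈ 9.5917 ✓.


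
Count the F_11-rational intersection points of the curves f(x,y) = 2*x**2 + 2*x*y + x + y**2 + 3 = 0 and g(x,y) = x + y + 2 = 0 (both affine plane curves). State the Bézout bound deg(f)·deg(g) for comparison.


Common zeros: ∅; count = 0; Bézout bound = 2.

deg(f) = 2, deg(g) = 1, so Bézout bound = 2.
Scan x ∈ F_11. For each x, list the y ∈ F_11 with f(x, y) ≡ 0 and those with g(x, y) ≡ 0 (mod 11); the common zeros in that column are the intersection.
  x = 0: f ≡ 0 at y ∈ ∅; g ≡ 0 at y ∈ {9}; common: ∅.
  x = 1: f ≡ 0 at y ∈ ∅; g ≡ 0 at y ∈ {8}; common: ∅.
  x = 2: f ≡ 0 at y ∈ ∅; g ≡ 0 at y ∈ {7}; common: ∅.
  x = 3: f ≡ 0 at y ∈ ∅; g ≡ 0 at y ∈ {6}; common: ∅.
  x = 4: f ≡ 0 at y ∈ ∅; g ≡ 0 at y ∈ {5}; common: ∅.
  x = 5: f ≡ 0 at y ∈ {6}; g ≡ 0 at y ∈ {4}; common: ∅.
  x = 6: f ≡ 0 at y ∈ ∅; g ≡ 0 at y ∈ {3}; common: ∅.
  x = 7: f ≡ 0 at y ∈ ∅; g ≡ 0 at y ∈ {2}; common: ∅.
  x = 8: f ≡ 0 at y ∈ ∅; g ≡ 0 at y ∈ {1}; common: ∅.
  x = 9: f ≡ 0 at y ∈ ∅; g ≡ 0 at y ∈ {0}; common: ∅.
  x = 10: f ≡ 0 at y ∈ ∅; g ≡ 0 at y ∈ {10}; common: ∅.
Collecting: common zeros = ∅, so the count is 0.
Comparison with the Bézout bound: 0 ≤ 2 = deg(f)·deg(g), as expected for curves with no common component (the affine F_11-count falls short of the bound because intersections may lie at infinity, over extension fields, or carry multiplicity).


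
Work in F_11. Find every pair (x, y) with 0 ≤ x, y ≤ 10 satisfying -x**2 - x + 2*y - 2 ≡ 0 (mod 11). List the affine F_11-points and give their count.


Affine F_11-points: {(0, 1), (1, 2), (2, 4), (3, 7), (4, 0), (5, 5), (6, 0), (7, 7), (8, 4), (9, 2), (10, 1)}; count = 11.

For each of the 121 pairs (x, y) ∈ F_11², evaluate f(x, y) mod 11. Record the zeros.
  x = 0: [0↦9, 1↦0, 2↦2, 3↦4, 4↦6, 5↦8, 6↦10, 7↦1, 8↦3, 9↦5, 10↦7]  zeros at y ∈ {1}
  x = 1: [0↦7, 1↦9, 2↦0, 3↦2, 4↦4, 5↦6, 6↦8, 7↦10, 8↦1, 9↦3, 10↦5]  zeros at y ∈ {2}
  x = 2: [0↦3, 1↦5, 2↦7, 3↦9, 4↦0, 5↦2, 6↦4, 7↦6, 8↦8, 9↦10, 10↦1]  zeros at y ∈ {4}
  x = 3: [0↦8, 1↦10, 2↦1, 3↦3, 4↦5, 5↦7, 6↦9, 7↦0, 8↦2, 9↦4, 10↦6]  zeros at y ∈ {7}
  x = 4: [0↦0, 1↦2, 2↦4, 3↦6, 4↦8, 5↦10, 6↦1, 7↦3, 8↦5, 9↦7, 10↦9]  zeros at y ∈ {0}
  x = 5: [0↦1, 1↦3, 2↦5, 3↦7, 4↦9, 5↦0, 6↦2, 7↦4, 8↦6, 9↦8, 10↦10]  zeros at y ∈ {5}
  x = 6: [0↦0, 1↦2, 2↦4, 3↦6, 4↦8, 5↦10, 6↦1, 7↦3, 8↦5, 9↦7, 10↦9]  zeros at y ∈ {0}
  x = 7: [0↦8, 1↦10, 2↦1, 3↦3, 4↦5, 5↦7, 6↦9, 7↦0, 8↦2, 9↦4, 10↦6]  zeros at y ∈ {7}
  x = 8: [0↦3, 1↦5, 2↦7, 3↦9, 4↦0, 5↦2, 6↦4, 7↦6, 8↦8, 9↦10, 10↦1]  zeros at y ∈ {4}
  x = 9: [0↦7, 1↦9, 2↦0, 3↦2, 4↦4, 5↦6, 6↦8, 7↦10, 8↦1, 9↦3, 10↦5]  zeros at y ∈ {2}
  x = 10: [0↦9, 1↦0, 2↦2, 3↦4, 4↦6, 5↦8, 6↦10, 7↦1, 8↦3, 9↦5, 10↦7]  zeros at y ∈ {1}
Collecting zeros: affine points = {(0, 1), (1, 2), (2, 4), (3, 7), (4, 0), (5, 5), (6, 0), (7, 7), (8, 4), (9, 2), (10, 1)}.
Total count |C(F_11)_aff| = 11.


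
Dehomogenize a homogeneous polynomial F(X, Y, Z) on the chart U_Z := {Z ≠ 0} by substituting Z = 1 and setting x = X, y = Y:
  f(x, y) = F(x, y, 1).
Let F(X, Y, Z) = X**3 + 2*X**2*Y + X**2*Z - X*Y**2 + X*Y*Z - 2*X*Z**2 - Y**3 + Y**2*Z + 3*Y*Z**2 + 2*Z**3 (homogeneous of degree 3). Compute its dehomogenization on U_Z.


f(x, y) = x**3 + 2*x**2*y + x**2 - x*y**2 + x*y - 2*x - y**3 + y**2 + 3*y + 2

On U_Z we set Z = 1. Each monomial c·X^i·Y^j·Z^k in F becomes c·x^i·y^j·1^k = c·x^i·y^j.
Substituting Z = 1: F(X, Y, 1) = x**3 + 2*x**2*y + x**2 - x*y**2 + x*y - 2*x - y**3 + y**2 + 3*y + 2.
Note: deg(f) ≤ deg(F) = 3; strict inequality happens when F is divisible by Z (lost terms).


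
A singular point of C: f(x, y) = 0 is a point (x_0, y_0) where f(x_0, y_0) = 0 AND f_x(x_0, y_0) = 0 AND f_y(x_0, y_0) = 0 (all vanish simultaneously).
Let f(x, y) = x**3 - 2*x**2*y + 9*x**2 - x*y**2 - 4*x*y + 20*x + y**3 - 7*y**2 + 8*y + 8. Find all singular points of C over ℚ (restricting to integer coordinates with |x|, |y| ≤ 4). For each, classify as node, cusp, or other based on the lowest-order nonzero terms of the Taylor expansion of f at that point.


Singular points: {(-2, 2)}; classification: node.

Compute partial derivatives:
  f_x = 3*x**2 - 4*x*y + 18*x - y**2 - 4*y + 20.
  f_y = -2*x**2 - 2*x*y - 4*x + 3*y**2 - 14*y + 8.
Scan x_0 ∈ {−4, ..., 4}. For each x_0, f_y(x_0, y) is a polynomial in y; find its integer roots y ∈ {−4, ..., 4}, then test f_x and f at those candidates.
  x = -4: f_y(-4, y) = 3*y**2 - 6*y - 8; no integer root y with |y| ≤ 4.
  x = -3: f_y(-3, y) = 3*y**2 - 8*y + 2; no integer root y with |y| ≤ 4.
  x = -2: f_y(-2, y) = 3*y**2 - 10*y + 8; vanishes at y ∈ {2}. (-2, 2): f_x = 0, f = 0 — SINGULAR.
  x = -1: f_y(-1, y) = 3*y**2 - 12*y + 10; no integer root y with |y| ≤ 4.
  x = 0: f_y(0, y) = 3*y**2 - 14*y + 8; vanishes at y ∈ {4}. (0, 4): f_x = -12 ≠ 0.
  x = 1: f_y(1, y) = 3*y**2 - 16*y + 2; no integer root y with |y| ≤ 4.
  x = 2: f_y(2, y) = 3*y**2 - 18*y - 8; no integer root y with |y| ≤ 4.
  x = 3: f_y(3, y) = 3*y**2 - 20*y - 22; no integer root y with |y| ≤ 4.
  x = 4: f_y(4, y) = 3*y**2 - 22*y - 40; no integer root y with |y| ≤ 4.
Only singular point on the grid: (-2, 2).
Classify: substitute x = -2 + u, y = 2 + v and expand: f = u**3 - 2*u**2*v - u**2 - u*v**2 + v**3 + v**2.
No constant or linear terms (consistent with a singular point). Quadratic part: -u**2 + v**2. Cubic part: u**3 - 2*u**2*v - u*v**2 + v**3.
The quadratic part v**2 - u**2 = (v − u)(v + u) splits into two distinct linear factors, so there are two distinct tangent lines y − 2 = ±(x − -2) — this is a node (ordinary double point).
Classification: node.


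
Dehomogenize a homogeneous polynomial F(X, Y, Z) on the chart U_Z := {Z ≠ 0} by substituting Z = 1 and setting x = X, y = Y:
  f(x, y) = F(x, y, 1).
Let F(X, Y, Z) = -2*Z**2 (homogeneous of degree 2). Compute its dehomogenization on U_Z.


f(x, y) = -2

On U_Z we set Z = 1. Each monomial c·X^i·Y^j·Z^k in F becomes c·x^i·y^j·1^k = c·x^i·y^j.
Substituting Z = 1: F(X, Y, 1) = -2.
Note: deg(f) ≤ deg(F) = 2; strict inequality happens when F is divisible by Z (lost terms).


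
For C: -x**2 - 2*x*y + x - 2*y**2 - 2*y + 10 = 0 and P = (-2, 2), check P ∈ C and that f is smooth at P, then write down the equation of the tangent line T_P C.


Tangent line at P: x - 6*y + 14 = 0.

Step 1: f(-2, 2) = 0, so P lies on C.
Step 2: partial derivatives
  f_x(x, y) = -2*x - 2*y + 1, f_y(x, y) = -2*x - 4*y - 2.
  f_x(P) = 1, f_y(P) = -6 (gradient nonzero, so P is smooth).
Step 3: tangent line at P: 1·(x − -2) + -6·(y − 2) = 0.
Expanding: x - 6*y + 14 = 0.


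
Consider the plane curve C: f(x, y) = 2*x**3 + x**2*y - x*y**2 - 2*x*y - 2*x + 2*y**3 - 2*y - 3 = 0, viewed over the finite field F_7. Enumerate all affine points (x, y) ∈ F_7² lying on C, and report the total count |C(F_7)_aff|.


Affine F_7-points: {(2, 1), (2, 6), (4, 6), (5, 2), (5, 5), (5, 6), (6, 3)}; count = 7.

For each of the 49 pairs (x, y) ∈ F_7², evaluate f(x, y) mod 7. Record the zeros.
  x = 0: [0↦4, 1↦4, 2↦2, 3↦3, 4↦5, 5↦6, 6↦4]  zeros at y ∈ ∅
  x = 1: [0↦4, 1↦2, 2↦3, 3↦5, 4↦6, 5↦4, 6↦4]  zeros at y ∈ ∅
  x = 2: [0↦2, 1↦0, 2↦6, 3↦4, 4↦6, 5↦3, 6↦0]  zeros at y ∈ {1, 6}
  x = 3: [0↦3, 1↦3, 2↦2, 3↦5, 4↦3, 5↦1, 6↦4]  zeros at y ∈ ∅
  x = 4: [0↦5, 1↦2, 2↦3, 3↦6, 4↦2, 5↦3, 6↦0]  zeros at y ∈ {6}
  x = 5: [0↦6, 1↦2, 2↦0, 3↦5, 4↦1, 5↦0, 6↦0]  zeros at y ∈ {2, 5, 6}
  x = 6: [0↦4, 1↦1, 2↦5, 3↦0, 4↦5, 5↦4, 6↦2]  zeros at y ∈ {3}
Collecting zeros: affine points = {(2, 1), (2, 6), (4, 6), (5, 2), (5, 5), (5, 6), (6, 3)}.
Total count |C(F_7)_aff| = 7.


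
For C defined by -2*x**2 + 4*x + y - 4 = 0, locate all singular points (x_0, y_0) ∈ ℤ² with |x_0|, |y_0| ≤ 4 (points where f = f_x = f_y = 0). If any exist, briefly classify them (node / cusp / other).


No singular points in the scanned grid; C is smooth there.

Compute partial derivatives:
  f_x = 4 - 4*x.
  f_y = 1.
f_y = 1 is a nonzero constant, so f_y never vanishes: no point (x, y) can satisfy f = f_x = f_y = 0. In particular no (x, y) ∈ {−4, ..., 4}² is singular; the curve is smooth.


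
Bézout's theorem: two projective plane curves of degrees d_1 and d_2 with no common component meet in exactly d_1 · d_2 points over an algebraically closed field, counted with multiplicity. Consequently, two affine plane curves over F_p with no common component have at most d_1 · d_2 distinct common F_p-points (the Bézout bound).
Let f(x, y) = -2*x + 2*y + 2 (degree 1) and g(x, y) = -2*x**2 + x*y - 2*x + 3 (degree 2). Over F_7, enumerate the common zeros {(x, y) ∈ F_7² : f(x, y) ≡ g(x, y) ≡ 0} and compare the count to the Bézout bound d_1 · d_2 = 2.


Common zeros: {(2, 1)}; count = 1; Bézout bound = 2.

deg(f) = 1, deg(g) = 2, so Bézout bound = 2.
Scan x ∈ F_7. For each x, list the y ∈ F_7 with f(x, y) ≡ 0 and those with g(x, y) ≡ 0 (mod 7); the common zeros in that column are the intersection.
  x = 0: f ≡ 0 at y ∈ {6}; g ≡ 0 at y ∈ ∅; common: ∅.
  x = 1: f ≡ 0 at y ∈ {0}; g ≡ 0 at y ∈ {1}; common: ∅.
  x = 2: f ≡ 0 at y ∈ {1}; g ≡ 0 at y ∈ {1}; common: {1}.
  x = 3: f ≡ 0 at y ∈ {2}; g ≡ 0 at y ∈ {0}; common: ∅.
  x = 4: f ≡ 0 at y ∈ {3}; g ≡ 0 at y ∈ {4}; common: ∅.
  x = 5: f ≡ 0 at y ∈ {4}; g ≡ 0 at y ∈ {3}; common: ∅.
  x = 6: f ≡ 0 at y ∈ {5}; g ≡ 0 at y ∈ {3}; common: ∅.
Collecting: common zeros = {(2, 1)}, so the count is 1.
Comparison with the Bézout bound: 1 ≤ 2 = deg(f)·deg(g), as expected for curves with no common component (the affine F_7-count falls short of the bound because intersections may lie at infinity, over extension fields, or carry multiplicity).


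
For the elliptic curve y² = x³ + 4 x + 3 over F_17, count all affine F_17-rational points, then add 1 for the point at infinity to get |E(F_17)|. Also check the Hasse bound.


Affine points = {(1, 5), (1, 12), (2, 6), (2, 11), (3, 5), (3, 12), (4, 7), (4, 10), (7, 0), (11, 1), (11, 16), (13, 5), (13, 12), (14, 7), (14, 10), (15, 2), (15, 15), (16, 7), (16, 10)}; affine count = 19; |E(F_17)| = 20.

Discriminant check: Δ ∝ 4a³ + 27b² = 4·4³ + 27·3² = 4·64 + 27·9 ≡ 6 (mod 17). Nonzero ⇒ E is nonsingular.
For each x ∈ F_17, compute rhs = x³ + 4·x + 3 mod 17, then count y ∈ F_17 with y² ≡ rhs.
  x = 0: rhs = 3, matching y values: none (0 points).
  x = 1: rhs = 8, matching y values: 5, 12 (2 points).
  x = 2: rhs = 2, matching y values: 6, 11 (2 points).
  x = 3: rhs = 8, matching y values: 5, 12 (2 points).
  x = 4: rhs = 15, matching y values: 7, 10 (2 points).
  x = 5: rhs = 12, matching y values: none (0 points).
  x = 6: rhs = 5, matching y values: none (0 points).
  x = 7: rhs = 0, matching y values: 0 (1 points).
  x = 8: rhs = 3, matching y values: none (0 points).
  x = 9: rhs = 3, matching y values: none (0 points).
  x = 10: rhs = 6, matching y values: none (0 points).
  x = 11: rhs = 1, matching y values: 1, 16 (2 points).
  x = 12: rhs = 11, matching y values: none (0 points).
  x = 13: rhs = 8, matching y values: 5, 12 (2 points).
  x = 14: rhs = 15, matching y values: 7, 10 (2 points).
  x = 15: rhs = 4, matching y values: 2, 15 (2 points).
  x = 16: rhs = 15, matching y values: 7, 10 (2 points).
Total affine count: 19.
Full point count |E(F_17)| = 19 + 1 = 20.
Hasse bound: |20 − (17+1)| = |2| = 2 ≤ 2√17 ≈ 8.2462 ✓.


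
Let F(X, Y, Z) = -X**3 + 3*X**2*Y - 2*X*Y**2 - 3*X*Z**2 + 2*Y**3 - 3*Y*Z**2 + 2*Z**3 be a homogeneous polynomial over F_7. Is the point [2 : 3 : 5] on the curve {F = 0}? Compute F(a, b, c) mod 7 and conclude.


F(2,3,5) ≡ 5 (mod 7); P is NOT on the curve.

Evaluate F(2, 3, 5) term-by-term (mod 7).
  -X**3 ↦ -1·8·1·1 = -8
  3*X**2*Y ↦ 3·4·3·1 = 36
  -2*X*Y**2 ↦ -2·2·9·1 = -36
  -3*X*Z**2 ↦ -3·2·1·25 = -150
  2*Y**3 ↦ 2·1·27·1 = 54
  -3*Y*Z**2 ↦ -3·1·3·25 = -225
  2*Z**3 ↦ 2·1·1·125 = 250
Sum: F(2, 3, 5) = (-8) + (36) + (-36) + (-150) + (54) + (-225) + (250) = -79.
Reducing mod 7: -79 ≡ 5 (mod 7).
Since F(a, b, c) ≡ 5 ≠ 0 (mod 7), P does NOT lie on the curve.


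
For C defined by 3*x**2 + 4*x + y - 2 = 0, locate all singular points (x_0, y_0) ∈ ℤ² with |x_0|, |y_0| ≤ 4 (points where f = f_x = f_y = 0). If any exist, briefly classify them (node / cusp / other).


No singular points in the scanned grid; C is smooth there.

Compute partial derivatives:
  f_x = 6*x + 4.
  f_y = 1.
f_y = 1 is a nonzero constant, so f_y never vanishes: no point (x, y) can satisfy f = f_x = f_y = 0. In particular no (x, y) ∈ {−4, ..., 4}² is singular; the curve is smooth.


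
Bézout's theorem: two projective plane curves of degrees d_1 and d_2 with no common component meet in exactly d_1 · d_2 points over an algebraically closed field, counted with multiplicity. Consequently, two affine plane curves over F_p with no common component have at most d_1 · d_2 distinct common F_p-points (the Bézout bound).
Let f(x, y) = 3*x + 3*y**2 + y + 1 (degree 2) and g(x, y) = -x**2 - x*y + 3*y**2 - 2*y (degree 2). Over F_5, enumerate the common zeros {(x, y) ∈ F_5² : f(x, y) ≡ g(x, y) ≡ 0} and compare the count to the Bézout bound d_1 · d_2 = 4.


Common zeros: ∅; count = 0; Bézout bound = 4.

deg(f) = 2, deg(g) = 2, so Bézout bound = 4.
Scan x ∈ F_5. For each x, list the y ∈ F_5 with f(x, y) ≡ 0 and those with g(x, y) ≡ 0 (mod 5); the common zeros in that column are the intersection.
  x = 0: f ≡ 0 at y ∈ {1, 2}; g ≡ 0 at y ∈ {0, 4}; common: ∅.
  x = 1: f ≡ 0 at y ∈ ∅; g ≡ 0 at y ∈ {2, 4}; common: ∅.
  x = 2: f ≡ 0 at y ∈ ∅; g ≡ 0 at y ∈ {1, 2}; common: ∅.
  x = 3: f ≡ 0 at y ∈ {0, 3}; g ≡ 0 at y ∈ ∅; common: ∅.
  x = 4: f ≡ 0 at y ∈ {4}; g ≡ 0 at y ∈ ∅; common: ∅.
Collecting: common zeros = ∅, so the count is 0.
Comparison with the Bézout bound: 0 ≤ 4 = deg(f)·deg(g), as expected for curves with no common component (the affine F_5-count falls short of the bound because intersections may lie at infinity, over extension fields, or carry multiplicity).


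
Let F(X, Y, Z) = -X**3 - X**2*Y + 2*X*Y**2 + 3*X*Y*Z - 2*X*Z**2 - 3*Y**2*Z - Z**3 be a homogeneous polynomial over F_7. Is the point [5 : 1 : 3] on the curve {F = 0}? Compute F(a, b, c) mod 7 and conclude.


F(5,1,3) ≡ 3 (mod 7); P is NOT on the curve.

Evaluate F(5, 1, 3) term-by-term (mod 7).
  -X**3 ↦ -1·125·1·1 = -125
  -X**2*Y ↦ -1·25·1·1 = -25
  2*X*Y**2 ↦ 2·5·1·1 = 10
  3*X*Y*Z ↦ 3·5·1·3 = 45
  -2*X*Z**2 ↦ -2·5·1·9 = -90
  -3*Y**2*Z ↦ -3·1·1·3 = -9
  -Z**3 ↦ -1·1·1·27 = -27
Sum: F(5, 1, 3) = (-125) + (-25) + (10) + (45) + (-90) + (-9) + (-27) = -221.
Reducing mod 7: -221 ≡ 3 (mod 7).
Since F(a, b, c) ≡ 3 ≠ 0 (mod 7), P does NOT lie on the curve.


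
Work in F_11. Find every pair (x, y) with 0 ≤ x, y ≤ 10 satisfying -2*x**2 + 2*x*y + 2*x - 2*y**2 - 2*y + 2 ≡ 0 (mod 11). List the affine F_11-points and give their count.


Affine F_11-points: {(0, 3), (0, 7), (1, 1), (1, 10), (4, 0), (4, 3), (7, 2), (7, 4), (8, 0), (8, 7), (9, 4), (10, 10)}; count = 12.

For each of the 121 pairs (x, y) ∈ F_11², evaluate f(x, y) mod 11. Record the zeros.
  x = 0: [0↦2, 1↦9, 2↦1, 3↦0, 4↦6, 5↦8, 6↦6, 7↦0, 8↦1, 9↦9, 10↦2]  zeros at y ∈ {3, 7}
  x = 1: [0↦2, 1↦0, 2↦5, 3↦6, 4↦3, 5↦7, 6↦7, 7↦3, 8↦6, 9↦5, 10↦0]  zeros at y ∈ {1, 10}
  x = 2: [0↦9, 1↦9, 2↦5, 3↦8, 4↦7, 5↦2, 6↦4, 7↦2, 8↦7, 9↦8, 10↦5]  zeros at y ∈ ∅
  x = 3: [0↦1, 1↦3, 2↦1, 3↦6, 4↦7, 5↦4, 6↦8, 7↦8, 8↦4, 9↦7, 10↦6]  zeros at y ∈ ∅
  x = 4: [0↦0, 1↦4, 2↦4, 3↦0, 4↦3, 5↦2, 6↦8, 7↦10, 8↦8, 9↦2, 10↦3]  zeros at y ∈ {0, 3}
  x = 5: [0↦6, 1↦1, 2↦3, 3↦1, 4↦6, 5↦7, 6↦4, 7↦8, 8↦8, 9↦4, 10↦7]  zeros at y ∈ ∅
  x = 6: [0↦8, 1↦5, 2↦9, 3↦9, 4↦5, 5↦8, 6↦7, 7↦2, 8↦4, 9↦2, 10↦7]  zeros at y ∈ ∅
  x = 7: [0↦6, 1↦5, 2↦0, 3↦2, 4↦0, 5↦5, 6↦6, 7↦3, 8↦7, 9↦7, 10↦3]  zeros at y ∈ {2, 4}
  x = 8: [0↦0, 1↦1, 2↦9, 3↦2, 4↦2, 5↦9, 6↦1, 7↦0, 8↦6, 9↦8, 10↦6]  zeros at y ∈ {0, 7}
  x = 9: [0↦1, 1↦4, 2↦3, 3↦9, 4↦0, 5↦9, 6↦3, 7↦4, 8↦1, 9↦5, 10↦5]  zeros at y ∈ {4}
  x = 10: [0↦9, 1↦3, 2↦4, 3↦1, 4↦5, 5↦5, 6↦1, 7↦4, 8↦3, 9↦9, 10↦0]  zeros at y ∈ {10}
Collecting zeros: affine points = {(0, 3), (0, 7), (1, 1), (1, 10), (4, 0), (4, 3), (7, 2), (7, 4), (8, 0), (8, 7), (9, 4), (10, 10)}.
Total count |C(F_11)_aff| = 12.


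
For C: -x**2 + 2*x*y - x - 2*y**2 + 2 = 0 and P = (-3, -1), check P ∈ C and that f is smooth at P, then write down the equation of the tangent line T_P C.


Tangent line at P: 3*x - 2*y + 7 = 0.

Step 1: f(-3, -1) = 0, so P lies on C.
Step 2: partial derivatives
  f_x(x, y) = -2*x + 2*y - 1, f_y(x, y) = 2*x - 4*y.
  f_x(P) = 3, f_y(P) = -2 (gradient nonzero, so P is smooth).
Step 3: tangent line at P: 3·(x − -3) + -2·(y − -1) = 0.
Expanding: 3*x - 2*y + 7 = 0.


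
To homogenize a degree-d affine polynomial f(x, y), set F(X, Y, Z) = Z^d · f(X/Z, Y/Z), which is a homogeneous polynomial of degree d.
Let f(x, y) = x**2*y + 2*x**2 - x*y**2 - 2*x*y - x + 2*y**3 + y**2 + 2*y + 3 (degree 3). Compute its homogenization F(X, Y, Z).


F(X, Y, Z) = X**2*Y + 2*X**2*Z - X*Y**2 - 2*X*Y*Z - X*Z**2 + 2*Y**3 + Y**2*Z + 2*Y*Z**2 + 3*Z**3

deg(f) = 3.
Substitute x = X/Z, y = Y/Z into f, then multiply by Z^3.
  monomial 1·x^2·y^1 ↦ 1·X^2·Y^1·Z^0.
  monomial 2·x^2·y^0 ↦ 2·X^2·Y^0·Z^1.
  monomial -1·x^1·y^2 ↦ -1·X^1·Y^2·Z^0.
  monomial -2·x^1·y^1 ↦ -2·X^1·Y^1·Z^1.
  monomial -1·x^1·y^0 ↦ -1·X^1·Y^0·Z^2.
  monomial 2·x^0·y^3 ↦ 2·X^0·Y^3·Z^0.
  monomial 1·x^0·y^2 ↦ 1·X^0·Y^2·Z^1.
  monomial 2·x^0·y^1 ↦ 2·X^0·Y^1·Z^2.
  monomial 3·x^0·y^0 ↦ 3·X^0·Y^0·Z^3.
Collecting: F(X, Y, Z) = X**2*Y + 2*X**2*Z - X*Y**2 - 2*X*Y*Z - X*Z**2 + 2*Y**3 + Y**2*Z + 2*Y*Z**2 + 3*Z**3.


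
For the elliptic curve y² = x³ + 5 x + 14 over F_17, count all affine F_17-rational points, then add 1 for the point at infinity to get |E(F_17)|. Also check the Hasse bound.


Affine points = {(2, 7), (2, 10), (4, 8), (4, 9), (7, 1), (7, 16), (12, 0), (13, 7), (13, 10), (15, 8), (15, 9), (16, 5), (16, 12)}; affine count = 13; |E(F_17)| = 14.

Discriminant check: Δ ∝ 4a³ + 27b² = 4·5³ + 27·14² = 4·125 + 27·196 ≡ 12 (mod 17). Nonzero ⇒ E is nonsingular.
For each x ∈ F_17, compute rhs = x³ + 5·x + 14 mod 17, then count y ∈ F_17 with y² ≡ rhs.
  x = 0: rhs = 14, matching y values: none (0 points).
  x = 1: rhs = 3, matching y values: none (0 points).
  x = 2: rhs = 15, matching y values: 7, 10 (2 points).
  x = 3: rhs = 5, matching y values: none (0 points).
  x = 4: rhs = 13, matching y values: 8, 9 (2 points).
  x = 5: rhs = 11, matching y values: none (0 points).
  x = 6: rhs = 5, matching y values: none (0 points).
  x = 7: rhs = 1, matching y values: 1, 16 (2 points).
  x = 8: rhs = 5, matching y values: none (0 points).
  x = 9: rhs = 6, matching y values: none (0 points).
  x = 10: rhs = 10, matching y values: none (0 points).
  x = 11: rhs = 6, matching y values: none (0 points).
  x = 12: rhs = 0, matching y values: 0 (1 points).
  x = 13: rhs = 15, matching y values: 7, 10 (2 points).
  x = 14: rhs = 6, matching y values: none (0 points).
  x = 15: rhs = 13, matching y values: 8, 9 (2 points).
  x = 16: rhs = 8, matching y values: 5, 12 (2 points).
Total affine count: 13.
Full point count |E(F_17)| = 13 + 1 = 14.
Hasse bound: |14 − (17+1)| = |-4| = 4 ≤ 2√17 ≈ 8.2462 ✓.


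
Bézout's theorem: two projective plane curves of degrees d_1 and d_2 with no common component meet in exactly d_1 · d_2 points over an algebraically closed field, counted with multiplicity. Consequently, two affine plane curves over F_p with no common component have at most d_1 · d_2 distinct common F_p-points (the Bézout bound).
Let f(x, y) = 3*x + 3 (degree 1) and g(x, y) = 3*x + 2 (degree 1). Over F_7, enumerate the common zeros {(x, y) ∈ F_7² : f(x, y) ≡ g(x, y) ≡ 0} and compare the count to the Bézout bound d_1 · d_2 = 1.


Common zeros: ∅; count = 0; Bézout bound = 1.

deg(f) = 1, deg(g) = 1, so Bézout bound = 1.
Scan x ∈ F_7. For each x, list the y ∈ F_7 with f(x, y) ≡ 0 and those with g(x, y) ≡ 0 (mod 7); the common zeros in that column are the intersection.
  x = 0: f ≡ 0 at y ∈ ∅; g ≡ 0 at y ∈ ∅; common: ∅.
  x = 1: f ≡ 0 at y ∈ ∅; g ≡ 0 at y ∈ ∅; common: ∅.
  x = 2: f ≡ 0 at y ∈ ∅; g ≡ 0 at y ∈ ∅; common: ∅.
  x = 3: f ≡ 0 at y ∈ ∅; g ≡ 0 at y ∈ ∅; common: ∅.
  x = 4: f ≡ 0 at y ∈ ∅; g ≡ 0 at y ∈ {0, 1, 2, 3, 4, 5, 6}; common: ∅.
  x = 5: f ≡ 0 at y ∈ ∅; g ≡ 0 at y ∈ ∅; common: ∅.
  x = 6: f ≡ 0 at y ∈ {0, 1, 2, 3, 4, 5, 6}; g ≡ 0 at y ∈ ∅; common: ∅.
Collecting: common zeros = ∅, so the count is 0.
Comparison with the Bézout bound: 0 ≤ 1 = deg(f)·deg(g), as expected for curves with no common component (the affine F_7-count falls short of the bound because intersections may lie at infinity, over extension fields, or carry multiplicity).


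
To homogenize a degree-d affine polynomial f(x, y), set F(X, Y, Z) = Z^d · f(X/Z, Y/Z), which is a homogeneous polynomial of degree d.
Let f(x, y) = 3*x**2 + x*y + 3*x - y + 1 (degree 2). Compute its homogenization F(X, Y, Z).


F(X, Y, Z) = 3*X**2 + X*Y + 3*X*Z - Y*Z + Z**2

deg(f) = 2.
Substitute x = X/Z, y = Y/Z into f, then multiply by Z^2.
  monomial 3·x^2·y^0 ↦ 3·X^2·Y^0·Z^0.
  monomial 1·x^1·y^1 ↦ 1·X^1·Y^1·Z^0.
  monomial 3·x^1·y^0 ↦ 3·X^1·Y^0·Z^1.
  monomial -1·x^0·y^1 ↦ -1·X^0·Y^1·Z^1.
  monomial 1·x^0·y^0 ↦ 1·X^0·Y^0·Z^2.
Collecting: F(X, Y, Z) = 3*X**2 + X*Y + 3*X*Z - Y*Z + Z**2.


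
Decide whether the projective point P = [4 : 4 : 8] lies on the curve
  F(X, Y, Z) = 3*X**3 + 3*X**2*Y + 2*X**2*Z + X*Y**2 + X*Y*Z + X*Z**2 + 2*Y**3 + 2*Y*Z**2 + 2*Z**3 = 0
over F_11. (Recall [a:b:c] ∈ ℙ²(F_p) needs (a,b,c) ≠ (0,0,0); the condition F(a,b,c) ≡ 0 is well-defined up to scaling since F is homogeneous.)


F(4,4,8) ≡ 2 (mod 11); P is NOT on the curve.

Evaluate F(4, 4, 8) term-by-term (mod 11).
  3*X**3 ↦ 3·64·1·1 = 192
  3*X**2*Y ↦ 3·16·4·1 = 192
  2*X**2*Z ↦ 2·16·1·8 = 256
  X*Y**2 ↦ 1·4·16·1 = 64
  X*Y*Z ↦ 1·4·4·8 = 128
  X*Z**2 ↦ 1·4·1·64 = 256
  2*Y**3 ↦ 2·1·64·1 = 128
  2*Y*Z**2 ↦ 2·1·4·64 = 512
  2*Z**3 ↦ 2·1·1·512 = 1024
Sum: F(4, 4, 8) = (192) + (192) + (256) + (64) + (128) + (256) + (128) + (512) + (1024) = 2752.
Reducing mod 11: 2752 ≡ 2 (mod 11).
Since F(a, b, c) ≡ 2 ≠ 0 (mod 11), P does NOT lie on the curve.


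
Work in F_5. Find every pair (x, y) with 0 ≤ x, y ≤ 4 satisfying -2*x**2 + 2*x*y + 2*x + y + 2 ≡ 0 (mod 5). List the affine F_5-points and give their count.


Affine F_5-points: {(0, 3), (1, 1), (3, 0), (4, 3)}; count = 4.

For each of the 25 pairs (x, y) ∈ F_5², evaluate f(x, y) mod 5. Record the zeros.
  x = 0: [0↦2, 1↦3, 2↦4, 3↦0, 4↦1]  zeros at y ∈ {3}
  x = 1: [0↦2, 1↦0, 2↦3, 3↦1, 4↦4]  zeros at y ∈ {1}
  x = 2: [0↦3, 1↦3, 2↦3, 3↦3, 4↦3]  zeros at y ∈ ∅
  x = 3: [0↦0, 1↦2, 2↦4, 3↦1, 4↦3]  zeros at y ∈ {0}
  x = 4: [0↦3, 1↦2, 2↦1, 3↦0, 4↦4]  zeros at y ∈ {3}
Collecting zeros: affine points = {(0, 3), (1, 1), (3, 0), (4, 3)}.
Total count |C(F_5)_aff| = 4.


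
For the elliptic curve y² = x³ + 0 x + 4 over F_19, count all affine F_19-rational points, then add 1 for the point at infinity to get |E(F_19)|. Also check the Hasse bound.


Affine points = {(0, 2), (0, 17), (1, 9), (1, 10), (4, 7), (4, 12), (6, 7), (6, 12), (7, 9), (7, 10), (9, 7), (9, 12), (10, 4), (10, 15), (11, 9), (11, 10), (13, 4), (13, 15), (15, 4), (15, 15)}; affine count = 20; |E(F_19)| = 21.

Discriminant check: Δ ∝ 4a³ + 27b² = 4·0³ + 27·4² = 4·0 + 27·16 ≡ 14 (mod 19). Nonzero ⇒ E is nonsingular.
For each x ∈ F_19, compute rhs = x³ + 0·x + 4 mod 19, then count y ∈ F_19 with y² ≡ rhs.
  x = 0: rhs = 4, matching y values: 2, 17 (2 points).
  x = 1: rhs = 5, matching y values: 9, 10 (2 points).
  x = 2: rhs = 12, matching y values: none (0 points).
  x = 3: rhs = 12, matching y values: none (0 points).
  x = 4: rhs = 11, matching y values: 7, 12 (2 points).
  x = 5: rhs = 15, matching y values: none (0 points).
  x = 6: rhs = 11, matching y values: 7, 12 (2 points).
  x = 7: rhs = 5, matching y values: 9, 10 (2 points).
  x = 8: rhs = 3, matching y values: none (0 points).
  x = 9: rhs = 11, matching y values: 7, 12 (2 points).
  x = 10: rhs = 16, matching y values: 4, 15 (2 points).
  x = 11: rhs = 5, matching y values: 9, 10 (2 points).
  x = 12: rhs = 3, matching y values: none (0 points).
  x = 13: rhs = 16, matching y values: 4, 15 (2 points).
  x = 14: rhs = 12, matching y values: none (0 points).
  x = 15: rhs = 16, matching y values: 4, 15 (2 points).
  x = 16: rhs = 15, matching y values: none (0 points).
  x = 17: rhs = 15, matching y values: none (0 points).
  x = 18: rhs = 3, matching y values: none (0 points).
Total affine count: 20.
Full point count |E(F_19)| = 20 + 1 = 21.
Hasse bound: |21 − (19+1)| = |1| = 1 ≤ 2√19 ≈ 8.7178 ✓.


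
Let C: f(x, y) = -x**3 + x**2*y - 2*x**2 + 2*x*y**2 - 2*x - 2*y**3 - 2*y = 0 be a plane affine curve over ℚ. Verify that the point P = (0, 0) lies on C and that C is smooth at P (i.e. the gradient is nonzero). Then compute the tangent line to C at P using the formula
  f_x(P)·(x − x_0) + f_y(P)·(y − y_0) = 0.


Tangent line at P: -2*x - 2*y = 0.

Step 1: f(0, 0) = 0, so P lies on C.
Step 2: partial derivatives
  f_x(x, y) = -3*x**2 + 2*x*y - 4*x + 2*y**2 - 2, f_y(x, y) = x**2 + 4*x*y - 6*y**2 - 2.
  f_x(P) = -2, f_y(P) = -2 (gradient nonzero, so P is smooth).
Step 3: tangent line at P: -2·(x − 0) + -2·(y − 0) = 0.
Expanding: -2*x - 2*y = 0.


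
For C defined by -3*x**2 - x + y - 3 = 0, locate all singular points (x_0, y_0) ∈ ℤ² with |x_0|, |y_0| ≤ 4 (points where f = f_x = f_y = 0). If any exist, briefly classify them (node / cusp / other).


No singular points in the scanned grid; C is smooth there.

Compute partial derivatives:
  f_x = -6*x - 1.
  f_y = 1.
f_y = 1 is a nonzero constant, so f_y never vanishes: no point (x, y) can satisfy f = f_x = f_y = 0. In particular no (x, y) ∈ {−4, ..., 4}² is singular; the curve is smooth.


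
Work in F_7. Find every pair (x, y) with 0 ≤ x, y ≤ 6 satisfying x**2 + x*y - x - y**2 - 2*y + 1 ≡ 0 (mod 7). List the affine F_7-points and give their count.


Affine F_7-points: {(0, 2), (0, 3), (3, 0), (3, 1), (4, 1), (5, 0), (5, 3), (6, 2)}; count = 8.

For each of the 49 pairs (x, y) ∈ F_7², evaluate f(x, y) mod 7. Record the zeros.
  x = 0: [0↦1, 1↦5, 2↦0, 3↦0, 4↦5, 5↦1, 6↦2]  zeros at y ∈ {2, 3}
  x = 1: [0↦1, 1↦6, 2↦2, 3↦3, 4↦2, 5↦6, 6↦1]  zeros at y ∈ ∅
  x = 2: [0↦3, 1↦2, 2↦6, 3↦1, 4↦1, 5↦6, 6↦2]  zeros at y ∈ ∅
  x = 3: [0↦0, 1↦0, 2↦5, 3↦1, 4↦2, 5↦1, 6↦5]  zeros at y ∈ {0, 1}
  x = 4: [0↦6, 1↦0, 2↦6, 3↦3, 4↦5, 5↦5, 6↦3]  zeros at y ∈ {1}
  x = 5: [0↦0, 1↦2, 2↦2, 3↦0, 4↦3, 5↦4, 6↦3]  zeros at y ∈ {0, 3}
  x = 6: [0↦3, 1↦6, 2↦0, 3↦6, 4↦3, 5↦5, 6↦5]  zeros at y ∈ {2}
Collecting zeros: affine points = {(0, 2), (0, 3), (3, 0), (3, 1), (4, 1), (5, 0), (5, 3), (6, 2)}.
Total count |C(F_7)_aff| = 8.


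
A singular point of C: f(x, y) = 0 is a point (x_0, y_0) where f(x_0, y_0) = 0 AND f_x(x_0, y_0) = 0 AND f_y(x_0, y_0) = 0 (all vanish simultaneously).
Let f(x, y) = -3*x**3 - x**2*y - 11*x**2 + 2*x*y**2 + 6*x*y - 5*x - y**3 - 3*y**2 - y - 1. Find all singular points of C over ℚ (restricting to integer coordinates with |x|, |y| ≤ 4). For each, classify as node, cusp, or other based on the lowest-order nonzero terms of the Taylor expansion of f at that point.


Singular points: {(-1, -2)}; classification: cusp.

Compute partial derivatives:
  f_x = -9*x**2 - 2*x*y - 22*x + 2*y**2 + 6*y - 5.
  f_y = -x**2 + 4*x*y + 6*x - 3*y**2 - 6*y - 1.
Scan x_0 ∈ {−4, ..., 4}. For each x_0, f_y(x_0, y) is a polynomial in y; find its integer roots y ∈ {−4, ..., 4}, then test f_x and f at those candidates.
  x = -4: f_y(-4, y) = -3*y**2 - 22*y - 41; no integer root y with |y| ≤ 4.
  x = -3: f_y(-3, y) = -3*y**2 - 18*y - 28; no integer root y with |y| ≤ 4.
  x = -2: f_y(-2, y) = -3*y**2 - 14*y - 17; no integer root y with |y| ≤ 4.
  x = -1: f_y(-1, y) = -3*y**2 - 10*y - 8; vanishes at y ∈ {-2}. (-1, -2): f_x = 0, f = 0 — SINGULAR.
  x = 0: f_y(0, y) = -3*y**2 - 6*y - 1; no integer root y with |y| ≤ 4.
  x = 1: f_y(1, y) = -3*y**2 - 2*y + 4; no integer root y with |y| ≤ 4.
  x = 2: f_y(2, y) = -3*y**2 + 2*y + 7; no integer root y with |y| ≤ 4.
  x = 3: f_y(3, y) = -3*y**2 + 6*y + 8; no integer root y with |y| ≤ 4.
  x = 4: f_y(4, y) = -3*y**2 + 10*y + 7; no integer root y with |y| ≤ 4.
Only singular point on the grid: (-1, -2).
Classify: substitute x = -1 + u, y = -2 + v and expand: f = -3*u**3 - u**2*v + 2*u*v**2 - v**3 + v**2.
No constant or linear terms (consistent with a singular point). Quadratic part: v**2. Cubic part: -3*u**3 - u**2*v + 2*u*v**2 - v**3.
The quadratic part v**2 is a perfect square, so there is a single (double) tangent line v = 0, i.e. y = -2. Restricting the cubic part to that line (v = 0) leaves -3*u**3 ≠ 0, so f is not divisible by v and the branch is v² ≈ 3*u**3 to lowest order — this is a cusp.
Classification: cusp.


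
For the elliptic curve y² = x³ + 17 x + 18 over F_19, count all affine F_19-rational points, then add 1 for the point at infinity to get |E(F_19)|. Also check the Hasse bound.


Affine points = {(1, 6), (1, 13), (3, 1), (3, 18), (4, 6), (4, 13), (5, 0), (7, 9), (7, 10), (8, 1), (8, 18), (9, 8), (9, 11), (11, 4), (11, 15), (13, 2), (13, 17), (14, 6), (14, 13), (15, 0), (16, 4), (16, 15), (18, 0)}; affine count = 23; |E(F_19)| = 24.

Discriminant check: Δ ∝ 4a³ + 27b² = 4·17³ + 27·18² = 4·4913 + 27·324 ≡ 14 (mod 19). Nonzero ⇒ E is nonsingular.
For each x ∈ F_19, compute rhs = x³ + 17·x + 18 mod 19, then count y ∈ F_19 with y² ≡ rhs.
  x = 0: rhs = 18, matching y values: none (0 points).
  x = 1: rhs = 17, matching y values: 6, 13 (2 points).
  x = 2: rhs = 3, matching y values: none (0 points).
  x = 3: rhs = 1, matching y values: 1, 18 (2 points).
  x = 4: rhs = 17, matching y values: 6, 13 (2 points).
  x = 5: rhs = 0, matching y values: 0 (1 points).
  x = 6: rhs = 13, matching y values: none (0 points).
  x = 7: rhs = 5, matching y values: 9, 10 (2 points).
  x = 8: rhs = 1, matching y values: 1, 18 (2 points).
  x = 9: rhs = 7, matching y values: 8, 11 (2 points).
  x = 10: rhs = 10, matching y values: none (0 points).
  x = 11: rhs = 16, matching y values: 4, 15 (2 points).
  x = 12: rhs = 12, matching y values: none (0 points).
  x = 13: rhs = 4, matching y values: 2, 17 (2 points).
  x = 14: rhs = 17, matching y values: 6, 13 (2 points).
  x = 15: rhs = 0, matching y values: 0 (1 points).
  x = 16: rhs = 16, matching y values: 4, 15 (2 points).
  x = 17: rhs = 14, matching y values: none (0 points).
  x = 18: rhs = 0, matching y values: 0 (1 points).
Total affine count: 23.
Full point count |E(F_19)| = 23 + 1 = 24.
Hasse bound: |24 − (19+1)| = |4| = 4 ≤ 2√19 ≈ 8.7178 ✓.


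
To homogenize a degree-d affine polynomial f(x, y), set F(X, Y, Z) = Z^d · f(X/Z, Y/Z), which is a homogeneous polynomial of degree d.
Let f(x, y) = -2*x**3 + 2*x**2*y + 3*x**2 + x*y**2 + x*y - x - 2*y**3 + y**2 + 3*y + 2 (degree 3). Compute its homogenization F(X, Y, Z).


F(X, Y, Z) = -2*X**3 + 2*X**2*Y + 3*X**2*Z + X*Y**2 + X*Y*Z - X*Z**2 - 2*Y**3 + Y**2*Z + 3*Y*Z**2 + 2*Z**3

deg(f) = 3.
Substitute x = X/Z, y = Y/Z into f, then multiply by Z^3.
  monomial -2·x^3·y^0 ↦ -2·X^3·Y^0·Z^0.
  monomial 2·x^2·y^1 ↦ 2·X^2·Y^1·Z^0.
  monomial 3·x^2·y^0 ↦ 3·X^2·Y^0·Z^1.
  monomial 1·x^1·y^2 ↦ 1·X^1·Y^2·Z^0.
  monomial 1·x^1·y^1 ↦ 1·X^1·Y^1·Z^1.
  monomial -1·x^1·y^0 ↦ -1·X^1·Y^0·Z^2.
  monomial -2·x^0·y^3 ↦ -2·X^0·Y^3·Z^0.
  monomial 1·x^0·y^2 ↦ 1·X^0·Y^2·Z^1.
  monomial 3·x^0·y^1 ↦ 3·X^0·Y^1·Z^2.
  monomial 2·x^0·y^0 ↦ 2·X^0·Y^0·Z^3.
Collecting: F(X, Y, Z) = -2*X**3 + 2*X**2*Y + 3*X**2*Z + X*Y**2 + X*Y*Z - X*Z**2 - 2*Y**3 + Y**2*Z + 3*Y*Z**2 + 2*Z**3.


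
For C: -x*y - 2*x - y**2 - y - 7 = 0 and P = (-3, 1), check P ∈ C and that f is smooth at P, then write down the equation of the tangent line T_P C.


Tangent line at P: -3*x - 9 = 0.

Step 1: f(-3, 1) = 0, so P lies on C.
Step 2: partial derivatives
  f_x(x, y) = -y - 2, f_y(x, y) = -x - 2*y - 1.
  f_x(P) = -3, f_y(P) = 0 (gradient nonzero, so P is smooth).
Step 3: tangent line at P: -3·(x − -3) + 0·(y − 1) = 0.
Expanding: -3*x - 9 = 0.


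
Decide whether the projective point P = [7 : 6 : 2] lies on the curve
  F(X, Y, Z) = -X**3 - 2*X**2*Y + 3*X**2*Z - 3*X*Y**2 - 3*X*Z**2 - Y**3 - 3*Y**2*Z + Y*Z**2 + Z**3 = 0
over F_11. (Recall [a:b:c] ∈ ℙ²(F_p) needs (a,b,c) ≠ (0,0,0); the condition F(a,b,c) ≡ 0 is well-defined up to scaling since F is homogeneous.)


F(7,6,2) ≡ 4 (mod 11); P is NOT on the curve.

Evaluate F(7, 6, 2) term-by-term (mod 11).
  -X**3 ↦ -1·343·1·1 = -343
  -2*X**2*Y ↦ -2·49·6·1 = -588
  3*X**2*Z ↦ 3·49·1·2 = 294
  -3*X*Y**2 ↦ -3·7·36·1 = -756
  -3*X*Z**2 ↦ -3·7·1·4 = -84
  -Y**3 ↦ -1·1·216·1 = -216
  -3*Y**2*Z ↦ -3·1·36·2 = -216
  Y*Z**2 ↦ 1·1·6·4 = 24
  Z**3 ↦ 1·1·1·8 = 8
Sum: F(7, 6, 2) = (-343) + (-588) + (294) + (-756) + (-84) + (-216) + (-216) + (24) + (8) = -1877.
Reducing mod 11: -1877 ≡ 4 (mod 11).
Since F(a, b, c) ≡ 4 ≠ 0 (mod 11), P does NOT lie on the curve.


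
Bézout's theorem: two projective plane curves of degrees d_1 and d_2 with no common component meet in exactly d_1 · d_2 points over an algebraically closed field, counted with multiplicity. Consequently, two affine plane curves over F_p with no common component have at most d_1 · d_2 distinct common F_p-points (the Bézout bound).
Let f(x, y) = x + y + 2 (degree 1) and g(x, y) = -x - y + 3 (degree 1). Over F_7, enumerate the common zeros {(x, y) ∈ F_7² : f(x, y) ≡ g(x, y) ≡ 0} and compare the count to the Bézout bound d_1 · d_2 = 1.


Common zeros: ∅; count = 0; Bézout bound = 1.

deg(f) = 1, deg(g) = 1, so Bézout bound = 1.
Scan x ∈ F_7. For each x, list the y ∈ F_7 with f(x, y) ≡ 0 and those with g(x, y) ≡ 0 (mod 7); the common zeros in that column are the intersection.
  x = 0: f ≡ 0 at y ∈ {5}; g ≡ 0 at y ∈ {3}; common: ∅.
  x = 1: f ≡ 0 at y ∈ {4}; g ≡ 0 at y ∈ {2}; common: ∅.
  x = 2: f ≡ 0 at y ∈ {3}; g ≡ 0 at y ∈ {1}; common: ∅.
  x = 3: f ≡ 0 at y ∈ {2}; g ≡ 0 at y ∈ {0}; common: ∅.
  x = 4: f ≡ 0 at y ∈ {1}; g ≡ 0 at y ∈ {6}; common: ∅.
  x = 5: f ≡ 0 at y ∈ {0}; g ≡ 0 at y ∈ {5}; common: ∅.
  x = 6: f ≡ 0 at y ∈ {6}; g ≡ 0 at y ∈ {4}; common: ∅.
Collecting: common zeros = ∅, so the count is 0.
Comparison with the Bézout bound: 0 ≤ 1 = deg(f)·deg(g), as expected for curves with no common component (the affine F_7-count falls short of the bound because intersections may lie at infinity, over extension fields, or carry multiplicity).


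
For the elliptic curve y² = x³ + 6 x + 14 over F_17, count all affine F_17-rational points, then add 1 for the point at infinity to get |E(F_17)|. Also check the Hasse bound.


Affine points = {(1, 2), (1, 15), (2, 0), (3, 5), (3, 12), (4, 0), (5, 4), (5, 13), (7, 5), (7, 12), (8, 8), (8, 9), (9, 7), (9, 10), (11, 0)}; affine count = 15; |E(F_17)| = 16.

Discriminant check: Δ ∝ 4a³ + 27b² = 4·6³ + 27·14² = 4·216 + 27·196 ≡ 2 (mod 17). Nonzero ⇒ E is nonsingular.
For each x ∈ F_17, compute rhs = x³ + 6·x + 14 mod 17, then count y ∈ F_17 with y² ≡ rhs.
  x = 0: rhs = 14, matching y values: none (0 points).
  x = 1: rhs = 4, matching y values: 2, 15 (2 points).
  x = 2: rhs = 0, matching y values: 0 (1 points).
  x = 3: rhs = 8, matching y values: 5, 12 (2 points).
  x = 4: rhs = 0, matching y values: 0 (1 points).
  x = 5: rhs = 16, matching y values: 4, 13 (2 points).
  x = 6: rhs = 11, matching y values: none (0 points).
  x = 7: rhs = 8, matching y values: 5, 12 (2 points).
  x = 8: rhs = 13, matching y values: 8, 9 (2 points).
  x = 9: rhs = 15, matching y values: 7, 10 (2 points).
  x = 10: rhs = 3, matching y values: none (0 points).
  x = 11: rhs = 0, matching y values: 0 (1 points).
  x = 12: rhs = 12, matching y values: none (0 points).
  x = 13: rhs = 11, matching y values: none (0 points).
  x = 14: rhs = 3, matching y values: none (0 points).
  x = 15: rhs = 11, matching y values: none (0 points).
  x = 16: rhs = 7, matching y values: none (0 points).
Total affine count: 15.
Full point count |E(F_17)| = 15 + 1 = 16.
Hasse bound: |16 − (17+1)| = |-2| = 2 ≤ 2√17 ≈ 8.2462 ✓.


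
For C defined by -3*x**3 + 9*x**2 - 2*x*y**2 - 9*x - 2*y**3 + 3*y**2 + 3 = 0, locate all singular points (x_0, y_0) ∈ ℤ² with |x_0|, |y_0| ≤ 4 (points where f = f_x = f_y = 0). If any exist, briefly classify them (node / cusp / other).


Singular points: {(1, 0)}; classification: cusp.

Compute partial derivatives:
  f_x = -9*x**2 + 18*x - 2*y**2 - 9.
  f_y = -4*x*y - 6*y**2 + 6*y.
Scan x_0 ∈ {−4, ..., 4}. For each x_0, f_y(x_0, y) is a polynomial in y; find its integer roots y ∈ {−4, ..., 4}, then test f_x and f at those candidates.
  x = -4: f_y(-4, y) = -6*y**2 + 22*y; vanishes at y ∈ {0}. (-4, 0): f_x = -225 ≠ 0.
  x = -3: f_y(-3, y) = -6*y**2 + 18*y; vanishes at y ∈ {0, 3}. (-3, 0): f_x = -144 ≠ 0; (-3, 3): f_x = -162 ≠ 0.
  x = -2: f_y(-2, y) = -6*y**2 + 14*y; vanishes at y ∈ {0}. (-2, 0): f_x = -81 ≠ 0.
  x = -1: f_y(-1, y) = -6*y**2 + 10*y; vanishes at y ∈ {0}. (-1, 0): f_x = -36 ≠ 0.
  x = 0: f_y(0, y) = -6*y**2 + 6*y; vanishes at y ∈ {0, 1}. (0, 0): f_x = -9 ≠ 0; (0, 1): f_x = -11 ≠ 0.
  x = 1: f_y(1, y) = -6*y**2 + 2*y; vanishes at y ∈ {0}. (1, 0): f_x = 0, f = 0 — SINGULAR.
  x = 2: f_y(2, y) = -6*y**2 - 2*y; vanishes at y ∈ {0}. (2, 0): f_x = -9 ≠ 0.
  x = 3: f_y(3, y) = -6*y**2 - 6*y; vanishes at y ∈ {-1, 0}. (3, -1): f_x = -38 ≠ 0; (3, 0): f_x = -36 ≠ 0.
  x = 4: f_y(4, y) = -6*y**2 - 10*y; vanishes at y ∈ {0}. (4, 0): f_x = -81 ≠ 0.
Only singular point on the grid: (1, 0).
Classify: substitute x = 1 + u, y = 0 + v and expand: f = -3*u**3 - 2*u*v**2 - 2*v**3 + v**2.
No constant or linear terms (consistent with a singular point). Quadratic part: v**2. Cubic part: -3*u**3 - 2*u*v**2 - 2*v**3.
The quadratic part v**2 is a perfect square, so there is a single (double) tangent line v = 0, i.e. y = 0. Restricting the cubic part to that line (v = 0) leaves -3*u**3 ≠ 0, so f is not divisible by v and the branch is v² ≈ 3*u**3 to lowest order — this is a cusp.
Classification: cusp.
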